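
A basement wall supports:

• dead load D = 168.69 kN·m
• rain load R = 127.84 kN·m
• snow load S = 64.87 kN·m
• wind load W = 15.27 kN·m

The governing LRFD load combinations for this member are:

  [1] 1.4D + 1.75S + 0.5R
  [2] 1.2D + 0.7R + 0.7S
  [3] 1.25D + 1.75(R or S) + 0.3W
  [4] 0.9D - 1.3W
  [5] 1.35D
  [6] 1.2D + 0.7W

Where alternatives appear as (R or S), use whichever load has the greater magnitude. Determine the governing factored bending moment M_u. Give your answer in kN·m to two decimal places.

(R or S) → R = 127.84 kN·m.
[1] 1.4(168.69) + 1.75(64.87) + 0.5(127.84) = 236.17 + 113.52 + 63.92 = 413.61
[2] 1.2(168.69) + 0.7(127.84) + 0.7(64.87) = 202.43 + 89.49 + 45.41 = 337.33
[3] 1.25(168.69) + 1.75(127.84) + 0.3(15.27) = 210.86 + 223.72 + 4.58 = 439.16
[4] 0.9(168.69) - 1.3(15.27) = 151.82 - 19.85 = 131.97
[5] 1.35(168.69) = 227.73
[6] 1.2(168.69) + 0.7(15.27) = 202.43 + 10.69 = 213.12
Maximum is from combination 3.

439.16 kN·m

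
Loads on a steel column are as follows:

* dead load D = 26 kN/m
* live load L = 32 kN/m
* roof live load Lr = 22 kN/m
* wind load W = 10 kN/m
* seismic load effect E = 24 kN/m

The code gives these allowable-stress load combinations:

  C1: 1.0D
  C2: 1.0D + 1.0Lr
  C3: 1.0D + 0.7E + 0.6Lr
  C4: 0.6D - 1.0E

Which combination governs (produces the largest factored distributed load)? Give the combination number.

Combination 3

C1: 1.0(26) = 26.0
C2: 1.0(26) + 1.0(22) = 26.0 + 22.0 = 48.0
C3: 1.0(26) + 0.7(24) + 0.6(22) = 26.0 + 16.8 + 13.2 = 56.0
C4: 0.6(26) - 1.0(24) = 15.6 - 24.0 = -8.4
The largest value is 56.0 kN/m from combination 3.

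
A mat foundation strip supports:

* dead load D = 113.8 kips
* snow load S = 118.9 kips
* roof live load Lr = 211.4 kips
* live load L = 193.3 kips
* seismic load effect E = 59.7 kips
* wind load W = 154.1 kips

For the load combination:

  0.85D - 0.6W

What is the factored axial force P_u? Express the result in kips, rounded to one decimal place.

4.3 kips

0.85(113.8) - 0.6(154.1) = 4.3
P_u = 4.3 kips.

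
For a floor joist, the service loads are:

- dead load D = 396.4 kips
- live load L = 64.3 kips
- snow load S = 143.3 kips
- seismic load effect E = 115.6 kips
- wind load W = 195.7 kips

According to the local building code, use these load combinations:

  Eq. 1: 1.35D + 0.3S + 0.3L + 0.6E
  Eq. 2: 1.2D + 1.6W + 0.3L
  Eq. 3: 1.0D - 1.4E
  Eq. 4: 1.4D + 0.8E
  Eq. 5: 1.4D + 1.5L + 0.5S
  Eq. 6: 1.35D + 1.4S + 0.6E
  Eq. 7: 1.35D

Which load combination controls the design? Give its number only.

Eq. 1: 1.35(396.4) + 0.3(143.3) + 0.3(64.3) + 0.6(115.6) = 535.14 + 42.99 + 19.29 + 69.36 = 666.78
Eq. 2: 1.2(396.4) + 1.6(195.7) + 0.3(64.3) = 475.68 + 313.12 + 19.29 = 808.09
Eq. 3: 1.0(396.4) - 1.4(115.6) = 396.40 - 161.84 = 234.56
Eq. 4: 1.4(396.4) + 0.8(115.6) = 554.96 + 92.48 = 647.44
Eq. 5: 1.4(396.4) + 1.5(64.3) + 0.5(143.3) = 554.96 + 96.45 + 71.65 = 723.06
Eq. 6: 1.35(396.4) + 1.4(143.3) + 0.6(115.6) = 535.14 + 200.62 + 69.36 = 805.12
Eq. 7: 1.35(396.4) = 535.14
The largest value is 808.09 kips from combination 2.

Combination 2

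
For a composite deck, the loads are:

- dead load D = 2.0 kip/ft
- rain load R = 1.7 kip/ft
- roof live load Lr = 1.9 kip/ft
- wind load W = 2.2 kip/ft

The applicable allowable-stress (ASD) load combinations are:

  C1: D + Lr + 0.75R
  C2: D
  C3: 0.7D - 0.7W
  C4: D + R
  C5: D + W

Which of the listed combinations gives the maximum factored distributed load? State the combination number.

C1: 1.0(2.0) + 1.0(1.9) + 0.75(1.7) = 2.00 + 1.90 + 1.28 = 5.18
C2: 1.0(2.0) = 2.00
C3: 0.7(2.0) - 0.7(2.2) = 1.40 - 1.54 = -0.14
C4: 1.0(2.0) + 1.0(1.7) = 2.00 + 1.70 = 3.70
C5: 1.0(2.0) + 1.0(2.2) = 2.00 + 2.20 = 4.20
The largest value is 5.18 kip/ft from combination 1.

Combination 1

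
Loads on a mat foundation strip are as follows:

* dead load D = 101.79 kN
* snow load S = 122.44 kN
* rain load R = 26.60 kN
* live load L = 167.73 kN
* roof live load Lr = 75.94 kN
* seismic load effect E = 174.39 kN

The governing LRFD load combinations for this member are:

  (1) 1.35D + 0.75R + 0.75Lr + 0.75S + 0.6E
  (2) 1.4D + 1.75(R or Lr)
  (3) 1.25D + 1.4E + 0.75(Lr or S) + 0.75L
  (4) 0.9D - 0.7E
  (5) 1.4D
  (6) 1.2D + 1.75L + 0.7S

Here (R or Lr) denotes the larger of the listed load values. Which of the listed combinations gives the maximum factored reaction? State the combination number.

Combination 3

(R or Lr) → Lr = 75.94 kN; (Lr or S) → S = 122.44 kN.
(1) 1.35(101.79) + 0.75(26.60) + 0.75(75.94) + 0.75(122.44) + 0.6(174.39) = 137.42 + 19.95 + 56.96 + 91.83 + 104.63 = 410.79
(2) 1.4(101.79) + 1.75(75.94) = 275.40
(3) 1.25(101.79) + 1.4(174.39) + 0.75(122.44) + 0.75(167.73) = 589.01
(4) 0.9(101.79) - 0.7(174.39) = 91.61 - 122.07 = -30.46
(5) 1.4(101.79) = 142.51
(6) 1.2(101.79) + 1.75(167.73) + 0.7(122.44) = 501.38
The largest value is 589.01 kN from combination 3.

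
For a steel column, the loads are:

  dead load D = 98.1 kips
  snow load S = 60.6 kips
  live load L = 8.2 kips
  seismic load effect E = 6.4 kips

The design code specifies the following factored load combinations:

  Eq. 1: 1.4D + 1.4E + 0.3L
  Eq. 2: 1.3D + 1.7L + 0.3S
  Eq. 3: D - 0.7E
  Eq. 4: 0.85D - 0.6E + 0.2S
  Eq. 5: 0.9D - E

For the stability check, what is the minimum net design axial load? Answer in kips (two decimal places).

81.89 kips

Eq. 1: 1.4(98.1) + 1.4(6.4) + 0.3(8.2) = 137.34 + 8.96 + 2.46 = 148.76
Eq. 2: 1.3(98.1) + 1.7(8.2) + 0.3(60.6) = 127.53 + 13.94 + 18.18 = 159.65
Eq. 3: 1.0(98.1) - 0.7(6.4) = 98.10 - 4.48 = 93.62
Eq. 4: 0.85(98.1) - 0.6(6.4) + 0.2(60.6) = 83.39 - 3.84 + 12.12 = 91.67
Eq. 5: 0.9(98.1) - 1.0(6.4) = 88.29 - 6.40 = 81.89
Combination 5 gives the minimum: 81.89 kips.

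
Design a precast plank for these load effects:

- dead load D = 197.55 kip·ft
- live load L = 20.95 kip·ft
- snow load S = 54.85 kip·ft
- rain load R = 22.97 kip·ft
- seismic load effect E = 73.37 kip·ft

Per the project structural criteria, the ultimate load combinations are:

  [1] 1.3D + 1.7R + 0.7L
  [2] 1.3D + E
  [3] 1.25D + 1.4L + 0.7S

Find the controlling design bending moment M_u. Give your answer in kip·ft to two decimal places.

[1] 1.3(197.55) + 1.7(22.97) + 0.7(20.95) = 310.53
[2] 1.3(197.55) + 1.0(73.37) = 330.19
[3] 1.25(197.55) + 1.4(20.95) + 0.7(54.85) = 314.66
Combination 2 governs: M_u = 330.19 kip·ft.

330.19 kip·ft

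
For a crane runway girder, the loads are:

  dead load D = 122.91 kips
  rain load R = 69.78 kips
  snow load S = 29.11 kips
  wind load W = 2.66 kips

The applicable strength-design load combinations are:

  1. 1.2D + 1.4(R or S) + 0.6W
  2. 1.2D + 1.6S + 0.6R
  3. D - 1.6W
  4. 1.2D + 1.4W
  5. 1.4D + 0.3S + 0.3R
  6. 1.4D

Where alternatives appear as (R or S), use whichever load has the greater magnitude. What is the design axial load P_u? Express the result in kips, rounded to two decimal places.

246.78 kips

(R or S) → R = 69.78 kips.
1. 1.2(122.91) + 1.4(69.78) + 0.6(2.66) = 147.49 + 97.69 + 1.60 = 246.78
2. 1.2(122.91) + 1.6(29.11) + 0.6(69.78) = 147.49 + 46.58 + 41.87 = 235.94
3. 1.0(122.91) - 1.6(2.66) = 122.91 - 4.26 = 118.65
4. 1.2(122.91) + 1.4(2.66) = 151.22
5. 1.4(122.91) + 0.3(29.11) + 0.3(69.78) = 201.74
6. 1.4(122.91) = 172.07
Maximum is from combination 1.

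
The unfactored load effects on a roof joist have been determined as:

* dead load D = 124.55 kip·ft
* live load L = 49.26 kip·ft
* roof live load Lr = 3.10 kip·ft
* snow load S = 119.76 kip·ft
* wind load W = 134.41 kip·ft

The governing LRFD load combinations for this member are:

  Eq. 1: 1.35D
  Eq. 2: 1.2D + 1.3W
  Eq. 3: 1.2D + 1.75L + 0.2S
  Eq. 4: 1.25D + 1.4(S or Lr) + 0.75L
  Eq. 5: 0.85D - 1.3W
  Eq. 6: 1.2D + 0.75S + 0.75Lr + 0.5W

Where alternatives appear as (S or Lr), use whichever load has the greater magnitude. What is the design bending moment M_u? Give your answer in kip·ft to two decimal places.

360.30 kip·ft

(S or Lr) → S = 119.76 kip·ft.
Eq. 1: 1.35(124.55) = 168.14
Eq. 2: 1.2(124.55) + 1.3(134.41) = 324.19
Eq. 3: 1.2(124.55) + 1.75(49.26) + 0.2(119.76) = 259.62
Eq. 4: 1.25(124.55) + 1.4(119.76) + 0.75(49.26) = 360.30
Eq. 5: 0.85(124.55) - 1.3(134.41) = -68.87
Eq. 6: 1.2(124.55) + 0.75(119.76) + 0.75(3.10) + 0.5(134.41) = 308.81
The controlling combination is 4, giving 360.30 kip·ft.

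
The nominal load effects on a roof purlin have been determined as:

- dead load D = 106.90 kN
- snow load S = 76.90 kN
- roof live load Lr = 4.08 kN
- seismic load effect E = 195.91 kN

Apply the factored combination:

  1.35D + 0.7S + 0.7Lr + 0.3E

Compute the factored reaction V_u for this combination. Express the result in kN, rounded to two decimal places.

1.35(106.90) + 0.7(76.90) + 0.7(4.08) + 0.3(195.91) = 259.77
V_u = 259.77 kN.

259.77 kN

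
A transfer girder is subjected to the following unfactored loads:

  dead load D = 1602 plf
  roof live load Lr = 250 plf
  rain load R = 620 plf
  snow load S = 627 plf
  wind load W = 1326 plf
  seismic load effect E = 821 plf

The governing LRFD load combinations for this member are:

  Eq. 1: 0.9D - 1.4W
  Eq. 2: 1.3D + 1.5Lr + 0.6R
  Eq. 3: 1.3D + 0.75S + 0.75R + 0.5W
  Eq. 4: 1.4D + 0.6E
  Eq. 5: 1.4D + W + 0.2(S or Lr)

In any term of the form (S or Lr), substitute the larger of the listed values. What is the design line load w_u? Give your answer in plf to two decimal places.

(S or Lr) → S = 627 plf.
Eq. 1: 0.9(1602) - 1.4(1326) = 1441.80 - 1856.40 = -414.60
Eq. 2: 1.3(1602) + 1.5(250) + 0.6(620) = 2082.60 + 375.00 + 372.00 = 2829.60
Eq. 3: 1.3(1602) + 0.75(627) + 0.75(620) + 0.5(1326) = 2082.60 + 470.25 + 465.00 + 663.00 = 3680.85
Eq. 4: 1.4(1602) + 0.6(821) = 2242.80 + 492.60 = 2735.40
Eq. 5: 1.4(1602) + 1.0(1326) + 0.2(627) = 2242.80 + 1326.00 + 125.40 = 3694.20
The controlling combination is 5, giving 3694.20 plf.

3694.20 plf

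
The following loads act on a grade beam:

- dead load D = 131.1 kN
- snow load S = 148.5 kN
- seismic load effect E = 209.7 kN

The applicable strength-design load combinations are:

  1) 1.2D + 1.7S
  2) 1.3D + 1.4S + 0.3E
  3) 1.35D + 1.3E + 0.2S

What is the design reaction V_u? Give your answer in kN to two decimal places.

479.30 kN

1) 1.2(131.1) + 1.7(148.5) = 157.32 + 252.45 = 409.77
2) 1.3(131.1) + 1.4(148.5) + 0.3(209.7) = 170.43 + 207.90 + 62.91 = 441.24
3) 1.35(131.1) + 1.3(209.7) + 0.2(148.5) = 176.99 + 272.61 + 29.70 = 479.30
Combination 3 governs: V_u = 479.30 kN.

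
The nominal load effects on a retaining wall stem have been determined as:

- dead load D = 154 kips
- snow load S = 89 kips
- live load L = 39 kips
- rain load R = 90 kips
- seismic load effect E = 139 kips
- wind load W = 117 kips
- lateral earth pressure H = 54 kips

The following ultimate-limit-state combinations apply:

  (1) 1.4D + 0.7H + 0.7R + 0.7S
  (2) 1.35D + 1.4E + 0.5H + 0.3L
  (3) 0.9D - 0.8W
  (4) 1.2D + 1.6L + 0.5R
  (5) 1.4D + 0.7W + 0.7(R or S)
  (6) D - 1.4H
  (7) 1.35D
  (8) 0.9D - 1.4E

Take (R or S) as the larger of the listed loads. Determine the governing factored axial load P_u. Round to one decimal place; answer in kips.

(R or S) → R = 90 kips.
(1) 1.4(154) + 0.7(54) + 0.7(90) + 0.7(89) = 215.6 + 37.8 + 63.0 + 62.3 = 378.7
(2) 1.35(154) + 1.4(139) + 0.5(54) + 0.3(39) = 207.9 + 194.6 + 27.0 + 11.7 = 441.2
(3) 0.9(154) - 0.8(117) = 138.6 - 93.6 = 45.0
(4) 1.2(154) + 1.6(39) + 0.5(90) = 184.8 + 62.4 + 45.0 = 292.2
(5) 1.4(154) + 0.7(117) + 0.7(90) = 215.6 + 81.9 + 63.0 = 360.5
(6) 1.0(154) - 1.4(54) = 154.0 - 75.6 = 78.4
(7) 1.35(154) = 207.9
(8) 0.9(154) - 1.4(139) = 138.6 - 194.6 = -56.0
The controlling combination is 2, giving 441.2 kips.

441.2 kips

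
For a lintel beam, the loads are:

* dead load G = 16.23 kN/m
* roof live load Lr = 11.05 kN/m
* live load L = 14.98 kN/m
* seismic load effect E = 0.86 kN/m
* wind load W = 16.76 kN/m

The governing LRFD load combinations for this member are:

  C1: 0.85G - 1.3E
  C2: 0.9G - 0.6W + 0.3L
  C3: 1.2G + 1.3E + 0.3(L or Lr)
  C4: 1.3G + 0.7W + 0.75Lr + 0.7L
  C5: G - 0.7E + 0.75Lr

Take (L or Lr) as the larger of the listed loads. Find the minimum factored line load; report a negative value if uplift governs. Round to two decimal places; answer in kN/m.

9.05 kN/m

(L or Lr) → L = 14.98 kN/m.
C1: 0.85(16.23) - 1.3(0.86) = 13.80 - 1.12 = 12.68
C2: 0.9(16.23) - 0.6(16.76) + 0.3(14.98) = 9.05
C3: 1.2(16.23) + 1.3(0.86) + 0.3(14.98) = 19.48 + 1.12 + 4.49 = 25.09
C4: 1.3(16.23) + 0.7(16.76) + 0.75(11.05) + 0.7(14.98) = 51.60
C5: 1.0(16.23) - 0.7(0.86) + 0.75(11.05) = 16.23 - 0.60 + 8.29 = 23.92
Combination 2 gives the minimum: 9.05 kN/m.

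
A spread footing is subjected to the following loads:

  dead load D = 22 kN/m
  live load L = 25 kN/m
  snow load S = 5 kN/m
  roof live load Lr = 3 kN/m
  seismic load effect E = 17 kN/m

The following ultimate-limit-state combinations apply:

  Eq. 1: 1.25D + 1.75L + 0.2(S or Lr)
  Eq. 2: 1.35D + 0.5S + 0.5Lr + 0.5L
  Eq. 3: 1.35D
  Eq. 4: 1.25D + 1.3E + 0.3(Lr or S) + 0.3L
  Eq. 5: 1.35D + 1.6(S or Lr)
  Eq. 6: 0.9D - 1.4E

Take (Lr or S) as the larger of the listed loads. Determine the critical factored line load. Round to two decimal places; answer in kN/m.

(S or Lr) → S = 5 kN/m; (Lr or S) → S = 5 kN/m.
Eq. 1: 1.25(22) + 1.75(25) + 0.2(5) = 27.50 + 43.75 + 1.00 = 72.25
Eq. 2: 1.35(22) + 0.5(5) + 0.5(3) + 0.5(25) = 29.70 + 2.50 + 1.50 + 12.50 = 46.20
Eq. 3: 1.35(22) = 29.70
Eq. 4: 1.25(22) + 1.3(17) + 0.3(5) + 0.3(25) = 27.50 + 22.10 + 1.50 + 7.50 = 58.60
Eq. 5: 1.35(22) + 1.6(5) = 29.70 + 8.00 = 37.70
Eq. 6: 0.9(22) - 1.4(17) = 19.80 - 23.80 = -4.00
Combination 1 governs: w_u = 72.25 kN/m.

72.25 kN/m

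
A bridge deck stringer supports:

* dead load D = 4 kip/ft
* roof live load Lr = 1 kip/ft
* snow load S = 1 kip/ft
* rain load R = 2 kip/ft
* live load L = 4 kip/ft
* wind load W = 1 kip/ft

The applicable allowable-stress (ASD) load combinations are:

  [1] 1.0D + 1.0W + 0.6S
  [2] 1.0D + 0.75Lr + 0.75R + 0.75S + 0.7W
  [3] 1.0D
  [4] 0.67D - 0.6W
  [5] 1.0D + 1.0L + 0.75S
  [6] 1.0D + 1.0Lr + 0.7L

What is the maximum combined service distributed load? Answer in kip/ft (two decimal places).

8.75 kip/ft

[1] 1.0(4) + 1.0(1) + 0.6(1) = 5.60
[2] 1.0(4) + 0.75(1) + 0.75(2) + 0.75(1) + 0.7(1) = 7.70
[3] 1.0(4) = 4.00
[4] 0.67(4) - 0.6(1) = 2.08
[5] 1.0(4) + 1.0(4) + 0.75(1) = 8.75
[6] 1.0(4) + 1.0(1) + 0.7(4) = 7.80
Combination 5 governs: w = 8.75 kip/ft.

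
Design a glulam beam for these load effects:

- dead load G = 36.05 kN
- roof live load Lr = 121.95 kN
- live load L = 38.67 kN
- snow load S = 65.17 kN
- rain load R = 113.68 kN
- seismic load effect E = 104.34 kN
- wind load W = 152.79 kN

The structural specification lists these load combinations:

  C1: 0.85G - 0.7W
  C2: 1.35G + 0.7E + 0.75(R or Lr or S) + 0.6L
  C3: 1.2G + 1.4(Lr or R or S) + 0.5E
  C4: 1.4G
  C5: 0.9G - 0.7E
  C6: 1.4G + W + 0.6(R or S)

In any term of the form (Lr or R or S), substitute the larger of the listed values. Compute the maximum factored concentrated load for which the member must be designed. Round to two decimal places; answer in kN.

271.47 kN

(R or Lr or S) → Lr = 121.95 kN; (Lr or R or S) → Lr = 121.95 kN; (R or S) → R = 113.68 kN.
C1: 0.85(36.05) - 0.7(152.79) = 30.64 - 106.95 = -76.31
C2: 1.35(36.05) + 0.7(104.34) + 0.75(121.95) + 0.6(38.67) = 48.67 + 73.04 + 91.46 + 23.20 = 236.37
C3: 1.2(36.05) + 1.4(121.95) + 0.5(104.34) = 43.26 + 170.73 + 52.17 = 266.16
C4: 1.4(36.05) = 50.47
C5: 0.9(36.05) - 0.7(104.34) = 32.45 - 73.04 = -40.59
C6: 1.4(36.05) + 1.0(152.79) + 0.6(113.68) = 50.47 + 152.79 + 68.21 = 271.47
The controlling combination is 6, giving 271.47 kN.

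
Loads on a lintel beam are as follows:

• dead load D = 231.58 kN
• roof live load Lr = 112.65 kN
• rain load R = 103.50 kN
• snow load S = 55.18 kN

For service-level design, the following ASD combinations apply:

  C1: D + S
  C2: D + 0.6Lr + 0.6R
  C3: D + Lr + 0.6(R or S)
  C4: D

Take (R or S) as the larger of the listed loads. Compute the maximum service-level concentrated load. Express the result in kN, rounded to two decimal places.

406.33 kN

(R or S) → R = 103.50 kN.
C1: 1.0(231.58) + 1.0(55.18) = 231.58 + 55.18 = 286.76
C2: 1.0(231.58) + 0.6(112.65) + 0.6(103.50) = 231.58 + 67.59 + 62.10 = 361.27
C3: 1.0(231.58) + 1.0(112.65) + 0.6(103.50) = 231.58 + 112.65 + 62.10 = 406.33
C4: 1.0(231.58) = 231.58
Combination 3 governs: P = 406.33 kN.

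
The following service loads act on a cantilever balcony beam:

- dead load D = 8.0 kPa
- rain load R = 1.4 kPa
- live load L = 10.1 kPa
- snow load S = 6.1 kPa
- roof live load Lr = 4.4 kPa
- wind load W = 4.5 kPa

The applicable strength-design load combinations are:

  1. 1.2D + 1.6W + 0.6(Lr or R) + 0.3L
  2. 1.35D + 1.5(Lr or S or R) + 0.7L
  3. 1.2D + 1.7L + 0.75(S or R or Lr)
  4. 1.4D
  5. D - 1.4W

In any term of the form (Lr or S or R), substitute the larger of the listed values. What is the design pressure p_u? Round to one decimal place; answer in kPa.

31.3 kPa

(Lr or R) → Lr = 4.4 kPa; (Lr or S or R) → S = 6.1 kPa; (S or R or Lr) → S = 6.1 kPa.
1. 1.2(8.0) + 1.6(4.5) + 0.6(4.4) + 0.3(10.1) = 22.5
2. 1.35(8.0) + 1.5(6.1) + 0.7(10.1) = 27.0
3. 1.2(8.0) + 1.7(10.1) + 0.75(6.1) = 31.3
4. 1.4(8.0) = 11.2
5. 1.0(8.0) - 1.4(4.5) = 8.0 - 6.3 = 1.7
Combination 3 governs: p_u = 31.3 kPa.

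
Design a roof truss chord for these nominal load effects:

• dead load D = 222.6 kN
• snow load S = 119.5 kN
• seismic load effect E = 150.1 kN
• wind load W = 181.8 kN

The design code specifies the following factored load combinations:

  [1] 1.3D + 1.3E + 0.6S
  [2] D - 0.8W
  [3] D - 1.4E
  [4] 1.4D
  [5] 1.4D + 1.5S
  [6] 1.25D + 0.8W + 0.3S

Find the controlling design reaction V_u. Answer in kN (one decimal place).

[1] 1.3(222.6) + 1.3(150.1) + 0.6(119.5) = 289.4 + 195.1 + 71.7 = 556.2
[2] 1.0(222.6) - 0.8(181.8) = 222.6 - 145.4 = 77.2
[3] 1.0(222.6) - 1.4(150.1) = 222.6 - 210.1 = 12.5
[4] 1.4(222.6) = 311.6
[5] 1.4(222.6) + 1.5(119.5) = 311.6 + 179.3 = 490.9
[6] 1.25(222.6) + 0.8(181.8) + 0.3(119.5) = 459.5
Maximum is from combination 1.

556.2 kN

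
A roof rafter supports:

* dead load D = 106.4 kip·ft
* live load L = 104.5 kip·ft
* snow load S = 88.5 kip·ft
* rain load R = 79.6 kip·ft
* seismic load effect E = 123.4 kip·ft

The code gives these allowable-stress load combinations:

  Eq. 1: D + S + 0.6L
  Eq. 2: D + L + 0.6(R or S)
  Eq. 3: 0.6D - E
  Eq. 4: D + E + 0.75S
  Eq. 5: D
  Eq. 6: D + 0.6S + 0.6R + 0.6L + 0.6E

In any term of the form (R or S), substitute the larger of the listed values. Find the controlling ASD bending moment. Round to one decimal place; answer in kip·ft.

(R or S) → S = 88.5 kip·ft.
Eq. 1: 1.0(106.4) + 1.0(88.5) + 0.6(104.5) = 106.4 + 88.5 + 62.7 = 257.6
Eq. 2: 1.0(106.4) + 1.0(104.5) + 0.6(88.5) = 106.4 + 104.5 + 53.1 = 264.0
Eq. 3: 0.6(106.4) - 1.0(123.4) = 63.8 - 123.4 = -59.6
Eq. 4: 1.0(106.4) + 1.0(123.4) + 0.75(88.5) = 106.4 + 123.4 + 66.4 = 296.2
Eq. 5: 1.0(106.4) = 106.4
Eq. 6: 1.0(106.4) + 0.6(88.5) + 0.6(79.6) + 0.6(104.5) + 0.6(123.4) = 106.4 + 53.1 + 47.8 + 62.7 + 74.0 = 344.0
Maximum is from combination 6.

344.0 kip·ft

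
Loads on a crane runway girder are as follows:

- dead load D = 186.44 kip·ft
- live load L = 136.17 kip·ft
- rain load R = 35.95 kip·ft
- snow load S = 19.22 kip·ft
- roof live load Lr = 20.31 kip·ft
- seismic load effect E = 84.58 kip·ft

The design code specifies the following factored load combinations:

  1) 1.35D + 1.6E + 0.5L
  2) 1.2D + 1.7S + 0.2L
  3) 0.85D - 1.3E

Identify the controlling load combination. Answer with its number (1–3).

1) 1.35(186.44) + 1.6(84.58) + 0.5(136.17) = 455.11
2) 1.2(186.44) + 1.7(19.22) + 0.2(136.17) = 283.64
3) 0.85(186.44) - 1.3(84.58) = 48.52
The largest value is 455.11 kip·ft from combination 1.

Combination 1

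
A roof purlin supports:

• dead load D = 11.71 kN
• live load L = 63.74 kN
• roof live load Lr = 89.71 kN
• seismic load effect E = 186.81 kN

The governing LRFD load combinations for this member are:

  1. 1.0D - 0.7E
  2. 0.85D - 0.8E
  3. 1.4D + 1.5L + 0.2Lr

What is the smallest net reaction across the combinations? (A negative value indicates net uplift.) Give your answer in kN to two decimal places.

1. 1.0(11.71) - 0.7(186.81) = 11.71 - 130.77 = -119.06
2. 0.85(11.71) - 0.8(186.81) = -139.49
3. 1.4(11.71) + 1.5(63.74) + 0.2(89.71) = 129.95
Combination 2 gives the minimum: -139.49 kN.

-139.49 kN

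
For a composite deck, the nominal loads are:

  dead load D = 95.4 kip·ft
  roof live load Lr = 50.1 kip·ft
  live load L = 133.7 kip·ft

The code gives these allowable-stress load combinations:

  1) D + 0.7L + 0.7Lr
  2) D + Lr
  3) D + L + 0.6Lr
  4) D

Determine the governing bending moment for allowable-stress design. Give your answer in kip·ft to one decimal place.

1) 1.0(95.4) + 0.7(133.7) + 0.7(50.1) = 95.4 + 93.6 + 35.1 = 224.1
2) 1.0(95.4) + 1.0(50.1) = 95.4 + 50.1 = 145.5
3) 1.0(95.4) + 1.0(133.7) + 0.6(50.1) = 95.4 + 133.7 + 30.1 = 259.2
4) 1.0(95.4) = 95.4
Maximum is from combination 3.

259.2 kip·ft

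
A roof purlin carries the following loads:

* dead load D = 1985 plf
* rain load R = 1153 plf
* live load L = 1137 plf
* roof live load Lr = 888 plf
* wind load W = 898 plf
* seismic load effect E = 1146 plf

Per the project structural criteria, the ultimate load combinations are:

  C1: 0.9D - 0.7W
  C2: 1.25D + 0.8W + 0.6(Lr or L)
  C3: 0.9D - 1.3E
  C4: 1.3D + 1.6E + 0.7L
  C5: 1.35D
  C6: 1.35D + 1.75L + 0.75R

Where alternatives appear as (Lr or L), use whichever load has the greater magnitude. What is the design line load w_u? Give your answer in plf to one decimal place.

(Lr or L) → L = 1137 plf.
C1: 0.9(1985) - 0.7(898) = 1786.5 - 628.6 = 1157.9
C2: 1.25(1985) + 0.8(898) + 0.6(1137) = 2481.3 + 718.4 + 682.2 = 3881.9
C3: 0.9(1985) - 1.3(1146) = 1786.5 - 1489.8 = 296.7
C4: 1.3(1985) + 1.6(1146) + 0.7(1137) = 2580.5 + 1833.6 + 795.9 = 5210.0
C5: 1.35(1985) = 2679.8
C6: 1.35(1985) + 1.75(1137) + 0.75(1153) = 5534.3
The controlling combination is 6, giving 5534.3 plf.

5534.3 plf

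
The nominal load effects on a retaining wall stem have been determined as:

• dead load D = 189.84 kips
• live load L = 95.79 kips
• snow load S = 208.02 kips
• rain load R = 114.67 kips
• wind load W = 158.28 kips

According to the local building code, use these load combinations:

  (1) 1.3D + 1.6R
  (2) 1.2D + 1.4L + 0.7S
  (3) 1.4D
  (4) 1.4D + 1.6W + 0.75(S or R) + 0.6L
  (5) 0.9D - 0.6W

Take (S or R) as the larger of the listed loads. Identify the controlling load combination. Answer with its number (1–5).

Combination 4

(S or R) → S = 208.02 kips.
(1) 1.3(189.84) + 1.6(114.67) = 430.26
(2) 1.2(189.84) + 1.4(95.79) + 0.7(208.02) = 507.53
(3) 1.4(189.84) = 265.78
(4) 1.4(189.84) + 1.6(158.28) + 0.75(208.02) + 0.6(95.79) = 732.51
(5) 0.9(189.84) - 0.6(158.28) = 75.89
The largest value is 732.51 kips from combination 4.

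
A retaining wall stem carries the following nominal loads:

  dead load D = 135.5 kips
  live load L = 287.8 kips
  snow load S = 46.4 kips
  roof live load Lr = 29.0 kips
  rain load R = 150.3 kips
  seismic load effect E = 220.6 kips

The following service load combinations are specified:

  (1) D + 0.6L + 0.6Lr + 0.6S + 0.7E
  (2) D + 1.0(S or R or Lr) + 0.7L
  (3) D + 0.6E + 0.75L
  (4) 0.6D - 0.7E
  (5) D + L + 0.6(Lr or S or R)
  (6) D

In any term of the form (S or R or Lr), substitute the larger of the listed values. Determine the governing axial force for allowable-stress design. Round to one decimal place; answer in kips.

513.5 kips

(S or R or Lr) → R = 150.3 kips; (Lr or S or R) → R = 150.3 kips.
(1) 1.0(135.5) + 0.6(287.8) + 0.6(29.0) + 0.6(46.4) + 0.7(220.6) = 135.5 + 172.7 + 17.4 + 27.8 + 154.4 = 507.8
(2) 1.0(135.5) + 1.0(150.3) + 0.7(287.8) = 135.5 + 150.3 + 201.5 = 487.3
(3) 1.0(135.5) + 0.6(220.6) + 0.75(287.8) = 483.7
(4) 0.6(135.5) - 0.7(220.6) = 81.3 - 154.4 = -73.1
(5) 1.0(135.5) + 1.0(287.8) + 0.6(150.3) = 135.5 + 287.8 + 90.2 = 513.5
(6) 1.0(135.5) = 135.5
The controlling combination is 5, giving 513.5 kips.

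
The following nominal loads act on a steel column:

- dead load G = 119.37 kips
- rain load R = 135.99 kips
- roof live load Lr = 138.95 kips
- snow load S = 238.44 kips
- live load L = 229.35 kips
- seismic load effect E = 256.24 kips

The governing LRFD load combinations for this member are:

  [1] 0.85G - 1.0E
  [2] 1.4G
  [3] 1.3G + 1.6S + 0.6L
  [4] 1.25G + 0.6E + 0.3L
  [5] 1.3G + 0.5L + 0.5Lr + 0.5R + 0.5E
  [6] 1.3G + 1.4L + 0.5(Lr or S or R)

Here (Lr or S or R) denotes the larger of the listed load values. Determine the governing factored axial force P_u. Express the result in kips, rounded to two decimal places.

(Lr or S or R) → S = 238.44 kips.
[1] 0.85(119.37) - 1.0(256.24) = 101.46 - 256.24 = -154.78
[2] 1.4(119.37) = 167.12
[3] 1.3(119.37) + 1.6(238.44) + 0.6(229.35) = 674.30
[4] 1.25(119.37) + 0.6(256.24) + 0.3(229.35) = 149.21 + 153.74 + 68.81 = 371.76
[5] 1.3(119.37) + 0.5(229.35) + 0.5(138.95) + 0.5(135.99) + 0.5(256.24) = 535.45
[6] 1.3(119.37) + 1.4(229.35) + 0.5(238.44) = 155.18 + 321.09 + 119.22 = 595.49
Combination 3 governs: P_u = 674.30 kips.

674.30 kips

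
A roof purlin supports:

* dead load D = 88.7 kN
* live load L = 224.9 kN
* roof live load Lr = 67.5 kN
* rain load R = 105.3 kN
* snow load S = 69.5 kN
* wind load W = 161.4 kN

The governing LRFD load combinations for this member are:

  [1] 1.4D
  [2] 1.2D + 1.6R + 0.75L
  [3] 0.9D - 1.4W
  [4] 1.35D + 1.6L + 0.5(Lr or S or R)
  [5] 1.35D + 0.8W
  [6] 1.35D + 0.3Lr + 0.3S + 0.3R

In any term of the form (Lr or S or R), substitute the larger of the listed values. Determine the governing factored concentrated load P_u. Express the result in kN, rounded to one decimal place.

(Lr or S or R) → R = 105.3 kN.
[1] 1.4(88.7) = 124.2
[2] 1.2(88.7) + 1.6(105.3) + 0.75(224.9) = 443.6
[3] 0.9(88.7) - 1.4(161.4) = -146.1
[4] 1.35(88.7) + 1.6(224.9) + 0.5(105.3) = 532.2
[5] 1.35(88.7) + 0.8(161.4) = 248.9
[6] 1.35(88.7) + 0.3(67.5) + 0.3(69.5) + 0.3(105.3) = 192.4
Combination 4 governs: P_u = 532.2 kN.

532.2 kN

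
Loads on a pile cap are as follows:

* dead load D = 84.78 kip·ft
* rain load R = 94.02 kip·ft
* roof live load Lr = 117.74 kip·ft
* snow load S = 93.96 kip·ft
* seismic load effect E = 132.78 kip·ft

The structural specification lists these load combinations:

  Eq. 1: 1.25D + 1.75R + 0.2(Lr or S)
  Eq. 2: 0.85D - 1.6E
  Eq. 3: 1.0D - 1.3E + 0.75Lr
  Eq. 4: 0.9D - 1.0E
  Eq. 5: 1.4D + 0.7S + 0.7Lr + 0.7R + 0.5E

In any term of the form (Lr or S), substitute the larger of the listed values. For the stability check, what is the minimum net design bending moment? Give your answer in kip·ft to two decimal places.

(Lr or S) → Lr = 117.74 kip·ft.
Eq. 1: 1.25(84.78) + 1.75(94.02) + 0.2(117.74) = 294.06
Eq. 2: 0.85(84.78) - 1.6(132.78) = -140.39
Eq. 3: 1.0(84.78) - 1.3(132.78) + 0.75(117.74) = 0.47
Eq. 4: 0.9(84.78) - 1.0(132.78) = -56.48
Eq. 5: 1.4(84.78) + 0.7(93.96) + 0.7(117.74) + 0.7(94.02) + 0.5(132.78) = 399.09
Combination 2 gives the minimum: -140.39 kip·ft.

-140.39 kip·ft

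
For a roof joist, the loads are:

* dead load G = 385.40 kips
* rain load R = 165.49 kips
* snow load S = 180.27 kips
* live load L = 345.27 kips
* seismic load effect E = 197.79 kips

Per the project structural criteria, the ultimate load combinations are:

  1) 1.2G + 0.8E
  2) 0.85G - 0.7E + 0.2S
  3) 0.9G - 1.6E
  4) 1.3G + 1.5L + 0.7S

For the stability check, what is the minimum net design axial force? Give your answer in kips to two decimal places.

30.40 kips

1) 1.2(385.40) + 0.8(197.79) = 462.48 + 158.23 = 620.71
2) 0.85(385.40) - 0.7(197.79) + 0.2(180.27) = 327.59 - 138.45 + 36.05 = 225.19
3) 0.9(385.40) - 1.6(197.79) = 346.86 - 316.46 = 30.40
4) 1.3(385.40) + 1.5(345.27) + 0.7(180.27) = 1145.11
Combination 3 gives the minimum: 30.40 kips.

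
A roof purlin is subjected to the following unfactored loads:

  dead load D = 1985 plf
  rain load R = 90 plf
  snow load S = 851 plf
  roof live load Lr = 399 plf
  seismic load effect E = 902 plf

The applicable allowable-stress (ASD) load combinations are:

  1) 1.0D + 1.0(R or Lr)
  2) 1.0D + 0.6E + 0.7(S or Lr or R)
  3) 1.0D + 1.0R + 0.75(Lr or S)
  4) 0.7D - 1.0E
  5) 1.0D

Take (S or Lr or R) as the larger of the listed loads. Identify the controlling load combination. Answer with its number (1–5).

Combination 2

(R or Lr) → Lr = 399 plf; (S or Lr or R) → S = 851 plf; (Lr or S) → S = 851 plf.
1) 1.0(1985) + 1.0(399) = 1985.0 + 399.0 = 2384.0
2) 1.0(1985) + 0.6(902) + 0.7(851) = 1985.0 + 541.2 + 595.7 = 3121.9
3) 1.0(1985) + 1.0(90) + 0.75(851) = 1985.0 + 90.0 + 638.3 = 2713.3
4) 0.7(1985) - 1.0(902) = 1389.5 - 902.0 = 487.5
5) 1.0(1985) = 1985.0
The largest value is 3121.9 plf from combination 2.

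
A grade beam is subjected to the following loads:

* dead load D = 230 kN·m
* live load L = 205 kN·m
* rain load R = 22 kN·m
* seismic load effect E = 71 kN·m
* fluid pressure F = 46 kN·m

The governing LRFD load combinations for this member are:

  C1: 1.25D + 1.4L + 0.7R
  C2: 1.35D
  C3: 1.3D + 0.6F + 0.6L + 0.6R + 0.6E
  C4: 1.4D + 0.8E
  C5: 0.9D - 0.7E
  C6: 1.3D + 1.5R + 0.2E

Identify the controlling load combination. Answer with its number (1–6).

Combination 1

C1: 1.25(230) + 1.4(205) + 0.7(22) = 287.5 + 287.0 + 15.4 = 589.9
C2: 1.35(230) = 310.5
C3: 1.3(230) + 0.6(46) + 0.6(205) + 0.6(22) + 0.6(71) = 299.0 + 27.6 + 123.0 + 13.2 + 42.6 = 505.4
C4: 1.4(230) + 0.8(71) = 322.0 + 56.8 = 378.8
C5: 0.9(230) - 0.7(71) = 207.0 - 49.7 = 157.3
C6: 1.3(230) + 1.5(22) + 0.2(71) = 299.0 + 33.0 + 14.2 = 346.2
The largest value is 589.9 kN·m from combination 1.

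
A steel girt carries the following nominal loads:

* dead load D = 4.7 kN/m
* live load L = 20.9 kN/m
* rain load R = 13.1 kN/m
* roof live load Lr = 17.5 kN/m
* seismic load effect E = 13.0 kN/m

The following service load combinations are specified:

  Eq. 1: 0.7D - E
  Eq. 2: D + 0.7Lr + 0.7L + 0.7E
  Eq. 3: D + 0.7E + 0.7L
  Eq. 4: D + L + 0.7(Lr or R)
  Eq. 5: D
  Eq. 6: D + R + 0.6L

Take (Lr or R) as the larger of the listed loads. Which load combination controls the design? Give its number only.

(Lr or R) → Lr = 17.5 kN/m.
Eq. 1: 0.7(4.7) - 1.0(13.0) = 3.29 - 13.00 = -9.71
Eq. 2: 1.0(4.7) + 0.7(17.5) + 0.7(20.9) + 0.7(13.0) = 4.70 + 12.25 + 14.63 + 9.10 = 40.68
Eq. 3: 1.0(4.7) + 0.7(13.0) + 0.7(20.9) = 4.70 + 9.10 + 14.63 = 28.43
Eq. 4: 1.0(4.7) + 1.0(20.9) + 0.7(17.5) = 4.70 + 20.90 + 12.25 = 37.85
Eq. 5: 1.0(4.7) = 4.70
Eq. 6: 1.0(4.7) + 1.0(13.1) + 0.6(20.9) = 4.70 + 13.10 + 12.54 = 30.34
The largest value is 40.68 kN/m from combination 2.

Combination 2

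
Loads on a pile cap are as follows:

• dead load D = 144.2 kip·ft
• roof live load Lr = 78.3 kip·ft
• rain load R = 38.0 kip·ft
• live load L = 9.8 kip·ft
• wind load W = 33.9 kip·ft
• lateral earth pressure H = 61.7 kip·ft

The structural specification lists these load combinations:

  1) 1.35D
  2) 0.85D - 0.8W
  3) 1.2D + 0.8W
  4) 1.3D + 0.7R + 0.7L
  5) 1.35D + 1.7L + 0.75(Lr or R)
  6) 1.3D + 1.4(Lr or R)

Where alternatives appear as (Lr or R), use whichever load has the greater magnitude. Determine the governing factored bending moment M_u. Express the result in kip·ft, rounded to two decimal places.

297.08 kip·ft

(Lr or R) → Lr = 78.3 kip·ft.
1) 1.35(144.2) = 194.67
2) 0.85(144.2) - 0.8(33.9) = 122.57 - 27.12 = 95.45
3) 1.2(144.2) + 0.8(33.9) = 173.04 + 27.12 = 200.16
4) 1.3(144.2) + 0.7(38.0) + 0.7(9.8) = 187.46 + 26.60 + 6.86 = 220.92
5) 1.35(144.2) + 1.7(9.8) + 0.75(78.3) = 194.67 + 16.66 + 58.73 = 270.06
6) 1.3(144.2) + 1.4(78.3) = 187.46 + 109.62 = 297.08
Combination 6 governs: M_u = 297.08 kip·ft.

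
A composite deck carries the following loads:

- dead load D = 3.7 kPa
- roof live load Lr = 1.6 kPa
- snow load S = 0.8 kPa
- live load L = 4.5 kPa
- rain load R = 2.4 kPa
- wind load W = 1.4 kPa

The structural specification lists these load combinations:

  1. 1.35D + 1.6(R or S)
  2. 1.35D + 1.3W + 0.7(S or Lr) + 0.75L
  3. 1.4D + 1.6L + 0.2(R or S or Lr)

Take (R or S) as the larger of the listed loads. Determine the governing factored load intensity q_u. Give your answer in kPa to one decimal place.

12.9 kPa

(R or S) → R = 2.4 kPa; (S or Lr) → Lr = 1.6 kPa; (R or S or Lr) → R = 2.4 kPa.
1. 1.35(3.7) + 1.6(2.4) = 5.0 + 3.8 = 8.8
2. 1.35(3.7) + 1.3(1.4) + 0.7(1.6) + 0.75(4.5) = 5.0 + 1.8 + 1.1 + 3.4 = 11.3
3. 1.4(3.7) + 1.6(4.5) + 0.2(2.4) = 5.2 + 7.2 + 0.5 = 12.9
Maximum is from combination 3.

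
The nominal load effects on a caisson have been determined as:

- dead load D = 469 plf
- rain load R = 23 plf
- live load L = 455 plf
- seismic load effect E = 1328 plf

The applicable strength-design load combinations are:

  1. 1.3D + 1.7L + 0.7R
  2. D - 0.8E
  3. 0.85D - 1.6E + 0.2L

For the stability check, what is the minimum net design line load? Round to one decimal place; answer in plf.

1. 1.3(469) + 1.7(455) + 0.7(23) = 609.7 + 773.5 + 16.1 = 1399.3
2. 1.0(469) - 0.8(1328) = 469.0 - 1062.4 = -593.4
3. 0.85(469) - 1.6(1328) + 0.2(455) = -1635.2
Combination 3 gives the minimum: -1635.2 plf.

-1635.2 plf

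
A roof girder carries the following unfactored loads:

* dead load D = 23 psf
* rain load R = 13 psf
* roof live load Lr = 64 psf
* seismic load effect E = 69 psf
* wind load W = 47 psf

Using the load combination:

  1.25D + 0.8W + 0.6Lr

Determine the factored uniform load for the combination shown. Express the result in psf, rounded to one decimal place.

104.8 psf

1.25(23) + 0.8(47) + 0.6(64) = 104.8
q_u = 104.8 psf.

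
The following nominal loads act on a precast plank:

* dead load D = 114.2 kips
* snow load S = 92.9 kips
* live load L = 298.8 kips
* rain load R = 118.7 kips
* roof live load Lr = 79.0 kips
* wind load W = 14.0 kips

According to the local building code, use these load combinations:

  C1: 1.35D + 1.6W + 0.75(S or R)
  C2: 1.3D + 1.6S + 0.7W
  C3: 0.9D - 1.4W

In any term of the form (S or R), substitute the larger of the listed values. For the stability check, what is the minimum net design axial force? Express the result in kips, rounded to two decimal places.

83.18 kips

(S or R) → R = 118.7 kips.
C1: 1.35(114.2) + 1.6(14.0) + 0.75(118.7) = 154.17 + 22.40 + 89.03 = 265.60
C2: 1.3(114.2) + 1.6(92.9) + 0.7(14.0) = 148.46 + 148.64 + 9.80 = 306.90
C3: 0.9(114.2) - 1.4(14.0) = 102.78 - 19.60 = 83.18
Combination 3 gives the minimum: 83.18 kips.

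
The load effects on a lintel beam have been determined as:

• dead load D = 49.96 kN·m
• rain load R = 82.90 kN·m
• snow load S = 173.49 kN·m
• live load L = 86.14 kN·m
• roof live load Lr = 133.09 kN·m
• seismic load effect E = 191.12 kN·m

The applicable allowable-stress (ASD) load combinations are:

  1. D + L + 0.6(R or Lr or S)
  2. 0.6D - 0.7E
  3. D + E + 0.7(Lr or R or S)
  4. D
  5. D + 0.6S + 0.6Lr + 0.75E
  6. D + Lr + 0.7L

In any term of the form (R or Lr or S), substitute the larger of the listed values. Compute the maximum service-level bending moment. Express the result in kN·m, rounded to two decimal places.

377.25 kN·m

(R or Lr or S) → S = 173.49 kN·m; (Lr or R or S) → S = 173.49 kN·m.
1. 1.0(49.96) + 1.0(86.14) + 0.6(173.49) = 49.96 + 86.14 + 104.09 = 240.19
2. 0.6(49.96) - 0.7(191.12) = -103.81
3. 1.0(49.96) + 1.0(191.12) + 0.7(173.49) = 49.96 + 191.12 + 121.44 = 362.52
4. 1.0(49.96) = 49.96
5. 1.0(49.96) + 0.6(173.49) + 0.6(133.09) + 0.75(191.12) = 377.25
6. 1.0(49.96) + 1.0(133.09) + 0.7(86.14) = 49.96 + 133.09 + 60.30 = 243.35
The controlling combination is 5, giving 377.25 kN·m.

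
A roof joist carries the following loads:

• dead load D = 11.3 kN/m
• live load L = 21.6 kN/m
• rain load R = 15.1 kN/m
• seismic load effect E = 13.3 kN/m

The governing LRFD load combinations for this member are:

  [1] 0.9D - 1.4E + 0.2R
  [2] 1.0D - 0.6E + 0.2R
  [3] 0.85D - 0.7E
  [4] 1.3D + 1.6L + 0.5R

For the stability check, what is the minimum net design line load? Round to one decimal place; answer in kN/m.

-5.4 kN/m

[1] 0.9(11.3) - 1.4(13.3) + 0.2(15.1) = 10.2 - 18.6 + 3.0 = -5.4
[2] 1.0(11.3) - 0.6(13.3) + 0.2(15.1) = 11.3 - 8.0 + 3.0 = 6.3
[3] 0.85(11.3) - 0.7(13.3) = 9.6 - 9.3 = 0.3
[4] 1.3(11.3) + 1.6(21.6) + 0.5(15.1) = 56.8
Combination 1 gives the minimum: -5.4 kN/m.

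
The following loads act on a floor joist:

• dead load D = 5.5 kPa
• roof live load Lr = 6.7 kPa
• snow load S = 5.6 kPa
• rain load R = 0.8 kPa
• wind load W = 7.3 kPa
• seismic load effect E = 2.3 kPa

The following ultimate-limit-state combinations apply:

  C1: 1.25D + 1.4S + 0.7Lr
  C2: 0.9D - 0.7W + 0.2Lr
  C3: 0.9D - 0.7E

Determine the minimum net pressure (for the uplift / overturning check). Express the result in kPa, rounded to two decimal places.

1.18 kPa

C1: 1.25(5.5) + 1.4(5.6) + 0.7(6.7) = 6.88 + 7.84 + 4.69 = 19.41
C2: 0.9(5.5) - 0.7(7.3) + 0.2(6.7) = 4.95 - 5.11 + 1.34 = 1.18
C3: 0.9(5.5) - 0.7(2.3) = 4.95 - 1.61 = 3.34
Combination 2 gives the minimum: 1.18 kPa.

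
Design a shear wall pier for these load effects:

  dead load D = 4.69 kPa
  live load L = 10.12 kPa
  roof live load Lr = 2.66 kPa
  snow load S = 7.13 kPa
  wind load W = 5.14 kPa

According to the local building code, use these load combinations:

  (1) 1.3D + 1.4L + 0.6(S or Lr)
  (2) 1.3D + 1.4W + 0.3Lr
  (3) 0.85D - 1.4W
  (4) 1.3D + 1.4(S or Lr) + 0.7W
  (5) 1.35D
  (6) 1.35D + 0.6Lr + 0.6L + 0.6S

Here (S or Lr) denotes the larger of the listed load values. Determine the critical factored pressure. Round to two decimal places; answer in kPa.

24.54 kPa

(S or Lr) → S = 7.13 kPa.
(1) 1.3(4.69) + 1.4(10.12) + 0.6(7.13) = 24.54
(2) 1.3(4.69) + 1.4(5.14) + 0.3(2.66) = 14.09
(3) 0.85(4.69) - 1.4(5.14) = -3.21
(4) 1.3(4.69) + 1.4(7.13) + 0.7(5.14) = 19.68
(5) 1.35(4.69) = 6.33
(6) 1.35(4.69) + 0.6(2.66) + 0.6(10.12) + 0.6(7.13) = 18.28
The controlling combination is 1, giving 24.54 kPa.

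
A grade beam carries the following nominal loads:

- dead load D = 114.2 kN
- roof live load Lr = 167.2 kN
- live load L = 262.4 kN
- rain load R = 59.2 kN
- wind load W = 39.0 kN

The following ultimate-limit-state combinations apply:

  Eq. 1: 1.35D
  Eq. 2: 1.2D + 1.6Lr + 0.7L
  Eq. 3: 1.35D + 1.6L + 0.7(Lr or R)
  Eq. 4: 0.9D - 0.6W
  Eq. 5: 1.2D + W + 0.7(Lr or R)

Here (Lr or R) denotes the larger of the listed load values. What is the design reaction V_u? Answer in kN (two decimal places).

691.05 kN

(Lr or R) → Lr = 167.2 kN.
Eq. 1: 1.35(114.2) = 154.17
Eq. 2: 1.2(114.2) + 1.6(167.2) + 0.7(262.4) = 137.04 + 267.52 + 183.68 = 588.24
Eq. 3: 1.35(114.2) + 1.6(262.4) + 0.7(167.2) = 154.17 + 419.84 + 117.04 = 691.05
Eq. 4: 0.9(114.2) - 0.6(39.0) = 102.78 - 23.40 = 79.38
Eq. 5: 1.2(114.2) + 1.0(39.0) + 0.7(167.2) = 137.04 + 39.00 + 117.04 = 293.08
Combination 3 governs: V_u = 691.05 kN.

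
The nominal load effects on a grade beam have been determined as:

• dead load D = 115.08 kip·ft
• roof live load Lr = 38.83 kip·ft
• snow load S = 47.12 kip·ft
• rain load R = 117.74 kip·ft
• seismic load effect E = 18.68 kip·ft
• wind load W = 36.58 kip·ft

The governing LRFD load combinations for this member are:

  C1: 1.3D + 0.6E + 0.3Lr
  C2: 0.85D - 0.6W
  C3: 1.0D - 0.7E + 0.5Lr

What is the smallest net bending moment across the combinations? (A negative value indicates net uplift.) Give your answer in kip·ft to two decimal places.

C1: 1.3(115.08) + 0.6(18.68) + 0.3(38.83) = 149.60 + 11.21 + 11.65 = 172.46
C2: 0.85(115.08) - 0.6(36.58) = 97.82 - 21.95 = 75.87
C3: 1.0(115.08) - 0.7(18.68) + 0.5(38.83) = 115.08 - 13.08 + 19.42 = 121.42
Combination 2 gives the minimum: 75.87 kip·ft.

75.87 kip·ft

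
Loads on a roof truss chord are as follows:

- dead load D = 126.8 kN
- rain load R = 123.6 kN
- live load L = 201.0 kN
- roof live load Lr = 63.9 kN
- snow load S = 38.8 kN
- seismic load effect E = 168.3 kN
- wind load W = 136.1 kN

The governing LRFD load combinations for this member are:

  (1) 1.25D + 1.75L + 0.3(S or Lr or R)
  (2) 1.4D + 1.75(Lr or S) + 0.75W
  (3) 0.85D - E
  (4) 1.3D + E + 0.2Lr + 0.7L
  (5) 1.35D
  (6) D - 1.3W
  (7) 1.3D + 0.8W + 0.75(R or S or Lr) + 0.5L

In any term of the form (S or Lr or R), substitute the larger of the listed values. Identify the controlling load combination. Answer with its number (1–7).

(S or Lr or R) → R = 123.6 kN; (Lr or S) → Lr = 63.9 kN; (R or S or Lr) → R = 123.6 kN.
(1) 1.25(126.8) + 1.75(201.0) + 0.3(123.6) = 547.3
(2) 1.4(126.8) + 1.75(63.9) + 0.75(136.1) = 177.5 + 111.8 + 102.1 = 391.4
(3) 0.85(126.8) - 1.0(168.3) = 107.8 - 168.3 = -60.5
(4) 1.3(126.8) + 1.0(168.3) + 0.2(63.9) + 0.7(201.0) = 164.8 + 168.3 + 12.8 + 140.7 = 486.6
(5) 1.35(126.8) = 171.2
(6) 1.0(126.8) - 1.3(136.1) = 126.8 - 176.9 = -50.1
(7) 1.3(126.8) + 0.8(136.1) + 0.75(123.6) + 0.5(201.0) = 164.8 + 108.9 + 92.7 + 100.5 = 466.9
The largest value is 547.3 kN from combination 1.

Combination 1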